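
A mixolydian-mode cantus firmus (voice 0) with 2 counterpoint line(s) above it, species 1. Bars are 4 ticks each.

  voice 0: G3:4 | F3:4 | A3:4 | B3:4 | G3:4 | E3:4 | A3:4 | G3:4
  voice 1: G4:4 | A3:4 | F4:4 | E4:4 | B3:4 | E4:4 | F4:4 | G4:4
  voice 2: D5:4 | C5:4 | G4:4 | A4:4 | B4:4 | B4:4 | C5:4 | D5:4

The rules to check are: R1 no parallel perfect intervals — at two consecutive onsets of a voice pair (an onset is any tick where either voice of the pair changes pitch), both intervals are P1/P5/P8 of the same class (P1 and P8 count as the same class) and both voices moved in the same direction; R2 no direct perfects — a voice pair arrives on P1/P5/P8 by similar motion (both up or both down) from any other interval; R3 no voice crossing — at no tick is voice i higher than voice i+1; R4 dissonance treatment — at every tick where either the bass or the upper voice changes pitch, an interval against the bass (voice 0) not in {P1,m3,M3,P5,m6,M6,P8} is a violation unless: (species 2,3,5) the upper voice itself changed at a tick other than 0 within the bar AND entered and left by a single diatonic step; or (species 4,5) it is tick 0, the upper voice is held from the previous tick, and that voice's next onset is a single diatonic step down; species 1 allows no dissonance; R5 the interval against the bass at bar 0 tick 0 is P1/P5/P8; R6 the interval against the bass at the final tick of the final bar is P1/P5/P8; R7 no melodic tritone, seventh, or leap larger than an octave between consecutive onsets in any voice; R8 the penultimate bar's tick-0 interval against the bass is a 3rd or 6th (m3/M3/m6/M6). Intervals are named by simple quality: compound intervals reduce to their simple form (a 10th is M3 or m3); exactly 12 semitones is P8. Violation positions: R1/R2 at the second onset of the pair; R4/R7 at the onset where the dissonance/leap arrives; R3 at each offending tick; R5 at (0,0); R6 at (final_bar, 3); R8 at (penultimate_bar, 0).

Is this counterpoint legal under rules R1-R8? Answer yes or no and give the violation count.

bar 0: v0=G3 v1=G4 v2=D5 (P5)
bar 1: v0=F3 v1=A3 v2=C5 (P5)
bar 2: v0=A3 v1=F4 v2=G4 (m7)
bar 3: v0=B3 v1=E4 v2=A4 (m7)
bar 4: v0=G3 v1=B3 v2=B4 (M3)
bar 5: v0=E3 v1=E4 v2=B4 (P5)
bar 6: v0=A3 v1=F4 v2=C5 (m3)
bar 7: v0=G3 v1=G4 v2=D5 (P5)
  R1 @ bar1.0: G3/D5 P5 -> F3/C5 P5 similar
  R7 @ bar1.0: G4->A3 leap 10st
  R4 @ bar2.0: A3/G4 m7 untreated
  R4 @ bar3.0: B3/E4 P4 untreated
  R4 @ bar3.0: B3/A4 m7 untreated
  R1 @ bar6.0: E4/B4 P5 -> F4/C5 P5 similar
  R1 @ bar7.0: F4/C5 P5 -> G4/D5 P5 similar

No (7 violations)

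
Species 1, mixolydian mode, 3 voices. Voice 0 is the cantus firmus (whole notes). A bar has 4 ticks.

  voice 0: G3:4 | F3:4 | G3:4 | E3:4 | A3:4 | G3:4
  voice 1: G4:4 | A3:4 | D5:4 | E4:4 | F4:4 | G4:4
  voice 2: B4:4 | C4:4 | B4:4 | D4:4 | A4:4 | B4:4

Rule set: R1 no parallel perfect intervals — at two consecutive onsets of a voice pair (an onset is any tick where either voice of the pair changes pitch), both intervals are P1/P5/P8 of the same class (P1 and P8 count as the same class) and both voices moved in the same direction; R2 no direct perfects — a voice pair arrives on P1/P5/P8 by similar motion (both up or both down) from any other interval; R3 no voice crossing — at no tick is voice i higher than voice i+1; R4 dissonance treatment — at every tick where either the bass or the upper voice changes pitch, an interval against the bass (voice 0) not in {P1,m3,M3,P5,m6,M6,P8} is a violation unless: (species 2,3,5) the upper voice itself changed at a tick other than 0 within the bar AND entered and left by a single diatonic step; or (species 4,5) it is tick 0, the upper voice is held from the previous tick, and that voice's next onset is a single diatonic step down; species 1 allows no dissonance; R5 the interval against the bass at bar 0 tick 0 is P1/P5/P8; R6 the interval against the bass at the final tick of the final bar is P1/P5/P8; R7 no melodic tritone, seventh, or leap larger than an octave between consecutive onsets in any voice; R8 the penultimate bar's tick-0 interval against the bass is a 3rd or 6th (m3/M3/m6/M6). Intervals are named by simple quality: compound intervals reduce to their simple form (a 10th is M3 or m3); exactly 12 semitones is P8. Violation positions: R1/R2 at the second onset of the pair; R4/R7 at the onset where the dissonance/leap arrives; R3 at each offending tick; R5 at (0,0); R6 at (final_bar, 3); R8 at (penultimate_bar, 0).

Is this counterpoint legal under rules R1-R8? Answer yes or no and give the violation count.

bar 0: v0=G3 v1=G4 v2=B4 (M3)
bar 1: v0=F3 v1=A3 v2=C4 (P5)
bar 2: v0=G3 v1=D5 v2=B4 (M3)
bar 3: v0=E3 v1=E4 v2=D4 (m7)
bar 4: v0=A3 v1=F4 v2=A4 (P8)
bar 5: v0=G3 v1=G4 v2=B4 (M3)
  R5 @ bar0.0: opens on M3
  R2 @ bar1.0: G3/B4 M3 -> F3/C4 P5 similar
  R7 @ bar1.0: G4->A3 leap 10st
  R7 @ bar1.0: B4->C4 leap 11st
  R2 @ bar2.0: F3/A3 M3 -> G3/D5 P5 similar
  R3 @ bar2.0: D5 above B4
  R7 @ bar2.0: A3->D5 leap 17st
  R7 @ bar2.0: C4->B4 leap 11st
  R3 @ bar2.1: D5 above B4
  R3 @ bar2.2: D5 above B4
  R3 @ bar2.3: D5 above B4
  R2 @ bar3.0: G3/D5 P5 -> E3/E4 P8 similar
  R3 @ bar3.0: E4 above D4
  R4 @ bar3.0: E3/D4 m7 untreated
  R7 @ bar3.0: D5->E4 leap 10st
  R3 @ bar3.1: E4 above D4
  R3 @ bar3.2: E4 above D4
  R3 @ bar3.3: E4 above D4
  R2 @ bar4.0: E3/D4 m7 -> A3/A4 P8 similar
  R8 @ bar4.0: penult P8 not 3rd/6th
  R6 @ bar5.3: closes on M3

No (21 violations)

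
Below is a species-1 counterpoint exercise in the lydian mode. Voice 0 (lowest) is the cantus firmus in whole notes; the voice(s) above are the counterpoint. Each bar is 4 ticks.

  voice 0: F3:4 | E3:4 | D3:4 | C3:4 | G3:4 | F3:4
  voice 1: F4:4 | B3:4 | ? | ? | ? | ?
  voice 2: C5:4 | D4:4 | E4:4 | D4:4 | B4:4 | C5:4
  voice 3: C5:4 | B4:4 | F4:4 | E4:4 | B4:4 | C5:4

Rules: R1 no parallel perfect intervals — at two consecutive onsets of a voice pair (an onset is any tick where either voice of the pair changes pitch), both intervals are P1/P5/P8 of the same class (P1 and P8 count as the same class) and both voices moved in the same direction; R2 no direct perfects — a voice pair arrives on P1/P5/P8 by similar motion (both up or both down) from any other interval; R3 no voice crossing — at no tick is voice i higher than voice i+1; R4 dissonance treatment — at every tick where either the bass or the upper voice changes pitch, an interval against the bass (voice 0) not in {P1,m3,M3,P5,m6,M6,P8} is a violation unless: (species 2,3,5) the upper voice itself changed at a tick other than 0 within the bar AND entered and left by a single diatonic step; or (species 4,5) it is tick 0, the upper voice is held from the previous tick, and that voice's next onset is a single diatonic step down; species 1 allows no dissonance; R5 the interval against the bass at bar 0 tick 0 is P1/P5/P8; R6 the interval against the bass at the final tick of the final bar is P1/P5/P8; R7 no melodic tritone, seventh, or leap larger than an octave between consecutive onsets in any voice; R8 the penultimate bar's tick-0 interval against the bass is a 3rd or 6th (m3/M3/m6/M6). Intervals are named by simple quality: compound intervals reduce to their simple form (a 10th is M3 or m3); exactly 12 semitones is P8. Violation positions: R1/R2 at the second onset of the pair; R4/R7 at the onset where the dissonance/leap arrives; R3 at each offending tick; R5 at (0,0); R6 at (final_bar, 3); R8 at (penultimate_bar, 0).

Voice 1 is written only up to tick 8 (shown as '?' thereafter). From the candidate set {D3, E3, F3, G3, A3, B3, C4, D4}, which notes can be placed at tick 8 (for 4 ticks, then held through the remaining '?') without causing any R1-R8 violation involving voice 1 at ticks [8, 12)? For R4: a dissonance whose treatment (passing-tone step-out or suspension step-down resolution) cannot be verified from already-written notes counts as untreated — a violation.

D3: violates R2
E3: violates R4
F3: violates R1,R7
G3: violates R4
A3: violates R1
B3: legal
C4: violates R4
D4: legal

{B3, D4}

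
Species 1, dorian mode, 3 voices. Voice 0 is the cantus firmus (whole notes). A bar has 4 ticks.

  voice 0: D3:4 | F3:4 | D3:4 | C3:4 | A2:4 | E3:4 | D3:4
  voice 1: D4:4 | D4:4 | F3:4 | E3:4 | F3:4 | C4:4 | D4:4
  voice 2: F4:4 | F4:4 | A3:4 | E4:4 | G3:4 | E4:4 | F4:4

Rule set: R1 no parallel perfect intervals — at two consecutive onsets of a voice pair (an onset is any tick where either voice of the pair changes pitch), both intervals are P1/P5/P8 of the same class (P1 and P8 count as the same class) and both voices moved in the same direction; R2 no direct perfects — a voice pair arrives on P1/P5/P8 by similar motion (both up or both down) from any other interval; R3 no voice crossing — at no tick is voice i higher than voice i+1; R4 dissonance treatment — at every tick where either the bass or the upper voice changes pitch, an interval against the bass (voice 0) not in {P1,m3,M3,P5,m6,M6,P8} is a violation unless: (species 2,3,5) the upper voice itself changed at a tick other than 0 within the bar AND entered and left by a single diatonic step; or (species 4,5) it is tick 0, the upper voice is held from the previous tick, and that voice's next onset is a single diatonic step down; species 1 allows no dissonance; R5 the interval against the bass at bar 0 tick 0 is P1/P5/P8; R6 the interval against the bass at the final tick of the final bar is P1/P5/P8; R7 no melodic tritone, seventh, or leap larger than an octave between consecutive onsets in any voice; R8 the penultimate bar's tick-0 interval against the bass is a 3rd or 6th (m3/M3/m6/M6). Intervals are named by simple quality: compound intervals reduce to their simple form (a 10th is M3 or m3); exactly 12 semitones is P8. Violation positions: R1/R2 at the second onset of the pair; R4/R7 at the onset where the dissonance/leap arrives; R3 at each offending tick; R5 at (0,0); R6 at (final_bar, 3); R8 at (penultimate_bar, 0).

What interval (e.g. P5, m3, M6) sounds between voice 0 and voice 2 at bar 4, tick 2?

voice 0=A2 voice 2=G3 -> m7

m7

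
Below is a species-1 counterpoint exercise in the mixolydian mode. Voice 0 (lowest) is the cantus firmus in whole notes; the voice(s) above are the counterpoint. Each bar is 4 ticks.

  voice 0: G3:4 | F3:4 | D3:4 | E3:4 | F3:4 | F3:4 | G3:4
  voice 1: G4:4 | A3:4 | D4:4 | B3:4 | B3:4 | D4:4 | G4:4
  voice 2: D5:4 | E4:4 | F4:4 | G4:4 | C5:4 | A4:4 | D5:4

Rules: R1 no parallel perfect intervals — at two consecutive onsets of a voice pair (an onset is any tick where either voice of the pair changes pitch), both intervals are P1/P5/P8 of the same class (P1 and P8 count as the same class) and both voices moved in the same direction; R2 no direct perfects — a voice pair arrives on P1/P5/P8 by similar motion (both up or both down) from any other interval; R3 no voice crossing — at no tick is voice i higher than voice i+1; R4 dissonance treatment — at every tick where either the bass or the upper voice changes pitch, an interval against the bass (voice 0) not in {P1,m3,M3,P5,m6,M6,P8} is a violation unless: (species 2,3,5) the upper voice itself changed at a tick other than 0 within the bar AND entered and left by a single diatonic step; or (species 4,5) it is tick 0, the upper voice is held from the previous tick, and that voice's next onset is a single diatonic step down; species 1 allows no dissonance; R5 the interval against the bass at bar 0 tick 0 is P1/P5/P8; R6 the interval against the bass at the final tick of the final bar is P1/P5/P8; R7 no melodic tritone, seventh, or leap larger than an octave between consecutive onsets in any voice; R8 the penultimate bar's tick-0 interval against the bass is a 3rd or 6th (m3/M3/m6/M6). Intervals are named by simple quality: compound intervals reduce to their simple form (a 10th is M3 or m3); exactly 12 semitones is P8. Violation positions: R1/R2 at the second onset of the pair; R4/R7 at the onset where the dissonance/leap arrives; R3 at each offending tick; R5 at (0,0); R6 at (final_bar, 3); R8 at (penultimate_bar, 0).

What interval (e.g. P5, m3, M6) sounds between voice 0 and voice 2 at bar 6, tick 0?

P5

voice 0=G3 voice 2=D5 -> P5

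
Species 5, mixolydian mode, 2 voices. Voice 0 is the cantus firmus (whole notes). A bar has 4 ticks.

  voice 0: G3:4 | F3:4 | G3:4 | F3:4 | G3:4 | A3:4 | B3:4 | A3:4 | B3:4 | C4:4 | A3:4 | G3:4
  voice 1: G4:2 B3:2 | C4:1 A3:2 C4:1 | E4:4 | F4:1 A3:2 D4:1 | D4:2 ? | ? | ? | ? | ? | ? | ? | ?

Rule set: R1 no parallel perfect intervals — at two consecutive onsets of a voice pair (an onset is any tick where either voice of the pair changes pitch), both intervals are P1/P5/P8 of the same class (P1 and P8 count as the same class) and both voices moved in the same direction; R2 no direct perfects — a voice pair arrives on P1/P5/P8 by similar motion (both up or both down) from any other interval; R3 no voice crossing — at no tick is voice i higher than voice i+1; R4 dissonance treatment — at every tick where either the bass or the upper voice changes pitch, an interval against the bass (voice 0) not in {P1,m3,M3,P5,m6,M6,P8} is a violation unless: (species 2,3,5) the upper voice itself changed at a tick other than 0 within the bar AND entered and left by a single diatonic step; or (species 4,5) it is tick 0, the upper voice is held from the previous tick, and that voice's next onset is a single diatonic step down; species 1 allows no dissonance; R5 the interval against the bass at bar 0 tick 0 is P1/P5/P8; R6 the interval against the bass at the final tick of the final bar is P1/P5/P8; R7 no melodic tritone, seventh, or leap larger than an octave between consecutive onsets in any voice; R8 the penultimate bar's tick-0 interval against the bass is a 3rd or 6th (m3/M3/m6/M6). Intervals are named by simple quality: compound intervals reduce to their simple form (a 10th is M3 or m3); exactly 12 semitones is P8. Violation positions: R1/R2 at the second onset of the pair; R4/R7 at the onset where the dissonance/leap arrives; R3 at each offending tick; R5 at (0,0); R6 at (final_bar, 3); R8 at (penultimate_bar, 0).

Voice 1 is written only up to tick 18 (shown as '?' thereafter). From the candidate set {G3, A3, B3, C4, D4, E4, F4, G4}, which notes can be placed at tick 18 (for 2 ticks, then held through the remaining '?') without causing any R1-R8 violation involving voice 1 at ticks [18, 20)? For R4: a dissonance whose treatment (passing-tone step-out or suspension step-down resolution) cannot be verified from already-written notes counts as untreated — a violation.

G3: legal
A3: violates R4
B3: legal
C4: violates R4
D4: legal
E4: legal
F4: violates R4
G4: legal

{B3, D4, E4, G3, G4}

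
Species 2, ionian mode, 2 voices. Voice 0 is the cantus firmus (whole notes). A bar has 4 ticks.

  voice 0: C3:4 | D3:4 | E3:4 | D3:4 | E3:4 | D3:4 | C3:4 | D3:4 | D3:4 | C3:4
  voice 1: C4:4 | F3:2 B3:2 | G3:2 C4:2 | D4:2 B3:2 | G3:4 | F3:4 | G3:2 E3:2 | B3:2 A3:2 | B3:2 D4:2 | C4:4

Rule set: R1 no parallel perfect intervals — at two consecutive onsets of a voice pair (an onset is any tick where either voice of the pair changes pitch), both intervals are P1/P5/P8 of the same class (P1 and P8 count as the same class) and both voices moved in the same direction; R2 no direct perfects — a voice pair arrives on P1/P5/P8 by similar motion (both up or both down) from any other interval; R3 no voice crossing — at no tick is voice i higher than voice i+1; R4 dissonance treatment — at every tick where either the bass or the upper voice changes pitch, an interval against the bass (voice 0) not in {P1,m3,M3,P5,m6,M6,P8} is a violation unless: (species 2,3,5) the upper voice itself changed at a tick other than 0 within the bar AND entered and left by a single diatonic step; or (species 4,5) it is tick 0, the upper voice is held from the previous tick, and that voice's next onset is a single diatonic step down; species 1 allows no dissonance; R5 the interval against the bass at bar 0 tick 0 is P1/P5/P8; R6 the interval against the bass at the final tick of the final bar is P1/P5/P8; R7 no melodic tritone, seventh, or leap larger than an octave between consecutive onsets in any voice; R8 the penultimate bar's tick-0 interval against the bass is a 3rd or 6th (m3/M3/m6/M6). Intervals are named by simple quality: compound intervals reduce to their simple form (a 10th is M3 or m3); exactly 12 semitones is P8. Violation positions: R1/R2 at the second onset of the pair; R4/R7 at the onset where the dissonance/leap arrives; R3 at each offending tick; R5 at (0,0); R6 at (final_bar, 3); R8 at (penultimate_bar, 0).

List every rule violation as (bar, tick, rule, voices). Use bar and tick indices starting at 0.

(1, 2, R7, (1,))
(9, 0, R1, (0, 1))

bar 0: v0=C3 v1=C4 downbeat P8
bar 1: v0=D3 v1=F3 downbeat m3
bar 2: v0=E3 v1=G3 downbeat m3
bar 3: v0=D3 v1=D4 downbeat P8
bar 4: v0=E3 v1=G3 downbeat m3
bar 5: v0=D3 v1=F3 downbeat m3
bar 6: v0=C3 v1=G3 downbeat P5
bar 7: v0=D3 v1=B3 downbeat M6
bar 8: v0=D3 v1=B3 downbeat M6
bar 9: v0=C3 v1=C4 downbeat P8
  -> R7 @ bar 1 tick 2 v(1,): F3->B3 leap 6st
  -> R1 @ bar 9 tick 0 v(0, 1): D3/D4 P8 -> C3/C4 P8 similar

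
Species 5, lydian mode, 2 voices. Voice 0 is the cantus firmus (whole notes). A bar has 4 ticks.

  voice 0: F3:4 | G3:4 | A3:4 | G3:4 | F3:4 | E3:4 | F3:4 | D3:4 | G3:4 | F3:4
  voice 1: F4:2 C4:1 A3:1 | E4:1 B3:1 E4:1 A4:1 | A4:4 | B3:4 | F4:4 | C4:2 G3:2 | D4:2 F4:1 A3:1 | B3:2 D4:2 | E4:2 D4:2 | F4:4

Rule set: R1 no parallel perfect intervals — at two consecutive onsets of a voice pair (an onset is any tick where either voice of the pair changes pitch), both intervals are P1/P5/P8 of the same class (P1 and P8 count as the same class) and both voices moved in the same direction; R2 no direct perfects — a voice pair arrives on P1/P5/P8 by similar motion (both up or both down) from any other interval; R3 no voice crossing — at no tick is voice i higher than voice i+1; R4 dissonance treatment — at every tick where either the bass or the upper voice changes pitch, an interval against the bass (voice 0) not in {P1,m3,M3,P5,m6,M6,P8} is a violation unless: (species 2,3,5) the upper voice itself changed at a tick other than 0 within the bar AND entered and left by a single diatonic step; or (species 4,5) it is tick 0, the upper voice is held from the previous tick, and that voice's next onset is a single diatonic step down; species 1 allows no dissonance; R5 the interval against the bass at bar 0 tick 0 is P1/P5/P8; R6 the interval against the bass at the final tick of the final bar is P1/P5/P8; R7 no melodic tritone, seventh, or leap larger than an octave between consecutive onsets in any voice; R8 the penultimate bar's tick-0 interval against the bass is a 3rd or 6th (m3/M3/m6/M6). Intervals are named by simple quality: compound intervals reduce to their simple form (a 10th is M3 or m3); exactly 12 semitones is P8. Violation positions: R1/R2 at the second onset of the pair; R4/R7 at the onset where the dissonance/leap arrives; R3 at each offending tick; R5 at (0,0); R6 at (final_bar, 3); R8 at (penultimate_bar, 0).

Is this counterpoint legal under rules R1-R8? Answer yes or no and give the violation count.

No (3 violations)

bar 0: v0=F3 v1=F4 (P8)
bar 1: v0=G3 v1=E4 (M6)
bar 2: v0=A3 v1=A4 (P8)
bar 3: v0=G3 v1=B3 (M3)
bar 4: v0=F3 v1=F4 (P8)
bar 5: v0=E3 v1=C4 (m6)
bar 6: v0=F3 v1=D4 (M6)
bar 7: v0=D3 v1=B3 (M6)
bar 8: v0=G3 v1=E4 (M6)
bar 9: v0=F3 v1=F4 (P8)
  R4 @ bar1.3: G3/A4 M2 untreated
  R7 @ bar3.0: A4->B3 leap 10st
  R7 @ bar4.0: B3->F4 leap 6st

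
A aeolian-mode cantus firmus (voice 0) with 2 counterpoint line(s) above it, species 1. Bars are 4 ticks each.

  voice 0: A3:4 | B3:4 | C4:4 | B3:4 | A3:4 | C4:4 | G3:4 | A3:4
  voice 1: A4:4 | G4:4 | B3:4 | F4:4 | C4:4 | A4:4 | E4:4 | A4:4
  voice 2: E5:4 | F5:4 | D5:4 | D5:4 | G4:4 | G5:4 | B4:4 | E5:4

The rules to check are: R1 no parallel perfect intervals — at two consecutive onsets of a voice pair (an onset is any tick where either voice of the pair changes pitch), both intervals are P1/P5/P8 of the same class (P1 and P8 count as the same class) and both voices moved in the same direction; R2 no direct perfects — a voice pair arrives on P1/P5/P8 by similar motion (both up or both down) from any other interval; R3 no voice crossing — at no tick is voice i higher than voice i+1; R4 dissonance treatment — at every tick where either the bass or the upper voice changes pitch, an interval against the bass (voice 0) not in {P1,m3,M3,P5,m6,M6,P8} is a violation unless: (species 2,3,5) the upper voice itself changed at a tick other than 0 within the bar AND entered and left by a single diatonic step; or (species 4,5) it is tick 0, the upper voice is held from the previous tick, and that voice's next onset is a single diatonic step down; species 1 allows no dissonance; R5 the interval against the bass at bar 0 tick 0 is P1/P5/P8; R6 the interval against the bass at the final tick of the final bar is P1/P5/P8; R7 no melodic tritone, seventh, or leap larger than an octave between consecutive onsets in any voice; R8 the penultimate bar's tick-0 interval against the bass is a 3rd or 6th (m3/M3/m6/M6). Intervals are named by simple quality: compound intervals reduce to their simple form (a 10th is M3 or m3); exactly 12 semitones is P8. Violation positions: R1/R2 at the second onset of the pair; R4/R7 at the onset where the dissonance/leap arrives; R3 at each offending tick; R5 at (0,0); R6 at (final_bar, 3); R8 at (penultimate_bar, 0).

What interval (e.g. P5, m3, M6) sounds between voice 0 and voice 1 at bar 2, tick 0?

m2

voice 0=C4 voice 1=B3 -> m2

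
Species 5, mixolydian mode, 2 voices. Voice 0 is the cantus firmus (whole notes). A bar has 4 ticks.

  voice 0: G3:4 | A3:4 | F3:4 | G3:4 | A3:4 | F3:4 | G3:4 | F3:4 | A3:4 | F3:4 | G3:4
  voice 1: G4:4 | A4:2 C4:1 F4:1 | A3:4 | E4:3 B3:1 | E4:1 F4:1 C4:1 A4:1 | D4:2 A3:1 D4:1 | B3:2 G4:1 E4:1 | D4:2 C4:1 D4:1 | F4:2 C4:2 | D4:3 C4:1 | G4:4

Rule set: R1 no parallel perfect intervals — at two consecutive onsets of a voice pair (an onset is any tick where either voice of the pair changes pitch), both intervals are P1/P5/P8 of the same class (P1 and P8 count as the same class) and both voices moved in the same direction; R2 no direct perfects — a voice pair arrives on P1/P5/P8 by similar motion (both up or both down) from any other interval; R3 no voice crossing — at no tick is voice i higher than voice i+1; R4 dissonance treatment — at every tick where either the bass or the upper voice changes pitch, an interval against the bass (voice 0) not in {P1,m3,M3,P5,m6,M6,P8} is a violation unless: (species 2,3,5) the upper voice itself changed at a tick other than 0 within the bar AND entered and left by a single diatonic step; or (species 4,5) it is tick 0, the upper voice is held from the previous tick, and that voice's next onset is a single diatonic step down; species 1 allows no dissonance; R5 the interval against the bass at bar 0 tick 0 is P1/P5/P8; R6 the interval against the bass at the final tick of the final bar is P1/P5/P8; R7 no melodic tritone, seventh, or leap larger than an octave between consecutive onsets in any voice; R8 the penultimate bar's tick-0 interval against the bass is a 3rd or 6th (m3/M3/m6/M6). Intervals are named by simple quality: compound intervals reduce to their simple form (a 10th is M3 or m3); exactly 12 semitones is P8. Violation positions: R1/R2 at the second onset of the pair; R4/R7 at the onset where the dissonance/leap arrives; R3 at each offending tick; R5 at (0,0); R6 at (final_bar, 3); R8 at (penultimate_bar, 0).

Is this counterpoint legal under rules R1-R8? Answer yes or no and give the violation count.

No (3 violations)

bar 0: v0=G3 v1=G4 (P8)
bar 1: v0=A3 v1=A4 (P8)
bar 2: v0=F3 v1=A3 (M3)
bar 3: v0=G3 v1=E4 (M6)
bar 4: v0=A3 v1=E4 (P5)
bar 5: v0=F3 v1=D4 (M6)
bar 6: v0=G3 v1=B3 (M3)
bar 7: v0=F3 v1=D4 (M6)
bar 8: v0=A3 v1=F4 (m6)
bar 9: v0=F3 v1=D4 (M6)
bar 10: v0=G3 v1=G4 (P8)
  R1 @ bar1.0: G3/G4 P8 -> A3/A4 P8 similar
  R2 @ bar4.0: G3/B3 M3 -> A3/E4 P5 similar
  R2 @ bar10.0: F3/C4 P5 -> G3/G4 P8 similar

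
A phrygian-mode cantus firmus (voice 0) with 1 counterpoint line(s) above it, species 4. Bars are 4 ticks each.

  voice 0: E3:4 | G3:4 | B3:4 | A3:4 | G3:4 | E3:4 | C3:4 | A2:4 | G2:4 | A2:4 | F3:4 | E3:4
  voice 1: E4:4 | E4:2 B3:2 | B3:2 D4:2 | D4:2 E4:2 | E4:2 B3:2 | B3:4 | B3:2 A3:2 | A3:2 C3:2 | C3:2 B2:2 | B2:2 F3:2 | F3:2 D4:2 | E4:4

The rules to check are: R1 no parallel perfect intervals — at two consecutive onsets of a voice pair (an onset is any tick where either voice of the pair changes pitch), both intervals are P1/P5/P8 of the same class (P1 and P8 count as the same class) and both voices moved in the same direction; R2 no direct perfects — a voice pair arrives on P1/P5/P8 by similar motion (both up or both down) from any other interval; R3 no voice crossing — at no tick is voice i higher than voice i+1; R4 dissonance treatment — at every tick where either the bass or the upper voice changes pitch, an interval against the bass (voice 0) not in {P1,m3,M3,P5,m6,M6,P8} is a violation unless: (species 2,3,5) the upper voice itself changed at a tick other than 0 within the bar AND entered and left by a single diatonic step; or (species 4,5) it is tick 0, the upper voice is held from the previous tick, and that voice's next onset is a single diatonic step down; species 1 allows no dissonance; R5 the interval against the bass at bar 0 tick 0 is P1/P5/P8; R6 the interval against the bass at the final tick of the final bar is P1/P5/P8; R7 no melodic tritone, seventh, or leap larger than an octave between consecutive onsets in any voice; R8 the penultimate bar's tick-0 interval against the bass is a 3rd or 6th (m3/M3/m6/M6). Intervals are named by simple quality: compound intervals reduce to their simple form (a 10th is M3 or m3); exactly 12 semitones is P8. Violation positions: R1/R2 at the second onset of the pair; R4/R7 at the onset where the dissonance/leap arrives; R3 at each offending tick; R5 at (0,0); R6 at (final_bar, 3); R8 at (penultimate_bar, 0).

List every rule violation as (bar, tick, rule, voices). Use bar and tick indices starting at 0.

(3, 0, R4, (0, 1))
(9, 0, R4, (0, 1))
(9, 2, R7, (1,))
(10, 0, R8, (0, 1))

bar 0: v0=E3 v1=E4 downbeat P8
bar 1: v0=G3 v1=E4 downbeat M6
bar 2: v0=B3 v1=B3 downbeat P1
bar 3: v0=A3 v1=D4 downbeat P4
bar 4: v0=G3 v1=E4 downbeat M6
bar 5: v0=E3 v1=B3 downbeat P5
bar 6: v0=C3 v1=B3 downbeat M7
bar 7: v0=A2 v1=A3 downbeat P8
bar 8: v0=G2 v1=C3 downbeat P4
bar 9: v0=A2 v1=B2 downbeat M2
bar 10: v0=F3 v1=F3 downbeat P1
bar 11: v0=E3 v1=E4 downbeat P8
  -> R4 @ bar 3 tick 0 v(0, 1): A3/D4 P4 untreated
  -> R4 @ bar 9 tick 0 v(0, 1): A2/B2 M2 untreated
  -> R7 @ bar 9 tick 2 v(1,): B2->F3 leap 6st
  -> R8 @ bar 10 tick 0 v(0, 1): penult P1 not 3rd/6th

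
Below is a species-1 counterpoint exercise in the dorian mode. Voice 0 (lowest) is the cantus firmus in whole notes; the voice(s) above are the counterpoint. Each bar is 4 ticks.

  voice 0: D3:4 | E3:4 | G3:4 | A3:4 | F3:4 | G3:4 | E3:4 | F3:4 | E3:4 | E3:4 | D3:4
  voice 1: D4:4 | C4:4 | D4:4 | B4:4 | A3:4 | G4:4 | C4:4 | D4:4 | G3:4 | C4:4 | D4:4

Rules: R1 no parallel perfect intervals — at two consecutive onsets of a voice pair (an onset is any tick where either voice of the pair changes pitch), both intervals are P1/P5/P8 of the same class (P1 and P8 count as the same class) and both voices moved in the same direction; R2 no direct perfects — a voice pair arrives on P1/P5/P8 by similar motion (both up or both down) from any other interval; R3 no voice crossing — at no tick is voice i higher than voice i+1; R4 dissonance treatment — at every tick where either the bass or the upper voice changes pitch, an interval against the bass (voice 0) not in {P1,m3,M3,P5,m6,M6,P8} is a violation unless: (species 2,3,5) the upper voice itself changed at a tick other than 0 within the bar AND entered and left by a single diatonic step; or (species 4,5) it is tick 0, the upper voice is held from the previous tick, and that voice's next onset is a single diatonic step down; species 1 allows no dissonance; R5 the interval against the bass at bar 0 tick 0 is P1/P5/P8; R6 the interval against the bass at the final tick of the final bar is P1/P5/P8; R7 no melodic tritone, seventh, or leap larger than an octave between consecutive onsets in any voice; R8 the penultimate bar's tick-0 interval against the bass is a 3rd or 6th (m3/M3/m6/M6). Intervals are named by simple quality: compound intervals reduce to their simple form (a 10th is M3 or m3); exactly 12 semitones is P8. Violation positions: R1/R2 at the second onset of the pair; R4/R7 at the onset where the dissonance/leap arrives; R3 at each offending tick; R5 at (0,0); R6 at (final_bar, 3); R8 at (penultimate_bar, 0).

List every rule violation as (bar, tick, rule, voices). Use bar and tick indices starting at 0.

bar 0: v0=D3 v1=D4 downbeat P8
bar 1: v0=E3 v1=C4 downbeat m6
bar 2: v0=G3 v1=D4 downbeat P5
bar 3: v0=A3 v1=B4 downbeat M2
bar 4: v0=F3 v1=A3 downbeat M3
bar 5: v0=G3 v1=G4 downbeat P8
bar 6: v0=E3 v1=C4 downbeat m6
bar 7: v0=F3 v1=D4 downbeat M6
bar 8: v0=E3 v1=G3 downbeat m3
bar 9: v0=E3 v1=C4 downbeat m6
bar 10: v0=D3 v1=D4 downbeat P8
  -> R2 @ bar 2 tick 0 v(0, 1): E3/C4 m6 -> G3/D4 P5 similar
  -> R4 @ bar 3 tick 0 v(0, 1): A3/B4 M2 untreated
  -> R7 @ bar 4 tick 0 v(1,): B4->A3 leap 14st
  -> R2 @ bar 5 tick 0 v(0, 1): F3/A3 M3 -> G3/G4 P8 similar
  -> R7 @ bar 5 tick 0 v(1,): A3->G4 leap 10st

(2, 0, R2, (0, 1))
(3, 0, R4, (0, 1))
(4, 0, R7, (1,))
(5, 0, R2, (0, 1))
(5, 0, R7, (1,))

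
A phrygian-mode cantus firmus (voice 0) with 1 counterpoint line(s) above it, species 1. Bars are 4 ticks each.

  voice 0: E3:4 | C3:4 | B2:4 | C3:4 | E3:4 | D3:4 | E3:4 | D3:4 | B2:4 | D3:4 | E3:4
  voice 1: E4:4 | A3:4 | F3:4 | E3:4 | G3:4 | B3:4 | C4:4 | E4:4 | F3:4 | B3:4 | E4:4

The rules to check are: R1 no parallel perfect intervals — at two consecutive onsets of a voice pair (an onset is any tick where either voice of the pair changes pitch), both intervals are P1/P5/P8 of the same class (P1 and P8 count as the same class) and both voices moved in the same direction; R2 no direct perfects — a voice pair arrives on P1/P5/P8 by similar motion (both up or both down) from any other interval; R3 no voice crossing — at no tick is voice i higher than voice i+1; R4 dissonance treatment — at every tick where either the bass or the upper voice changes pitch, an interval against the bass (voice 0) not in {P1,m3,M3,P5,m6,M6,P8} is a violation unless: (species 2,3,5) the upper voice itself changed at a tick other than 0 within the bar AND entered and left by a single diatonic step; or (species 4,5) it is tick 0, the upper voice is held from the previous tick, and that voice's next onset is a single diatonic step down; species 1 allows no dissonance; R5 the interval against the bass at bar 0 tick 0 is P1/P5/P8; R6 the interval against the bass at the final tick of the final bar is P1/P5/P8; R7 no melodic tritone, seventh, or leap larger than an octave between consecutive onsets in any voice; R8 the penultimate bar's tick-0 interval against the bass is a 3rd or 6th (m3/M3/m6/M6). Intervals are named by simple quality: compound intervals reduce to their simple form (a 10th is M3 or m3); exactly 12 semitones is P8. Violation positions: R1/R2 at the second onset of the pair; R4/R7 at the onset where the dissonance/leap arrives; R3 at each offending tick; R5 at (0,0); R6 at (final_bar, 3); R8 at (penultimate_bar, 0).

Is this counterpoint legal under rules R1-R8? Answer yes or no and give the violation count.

bar 0: v0=E3 v1=E4 (P8)
bar 1: v0=C3 v1=A3 (M6)
bar 2: v0=B2 v1=F3 (TT)
bar 3: v0=C3 v1=E3 (M3)
bar 4: v0=E3 v1=G3 (m3)
bar 5: v0=D3 v1=B3 (M6)
bar 6: v0=E3 v1=C4 (m6)
bar 7: v0=D3 v1=E4 (M2)
bar 8: v0=B2 v1=F3 (TT)
bar 9: v0=D3 v1=B3 (M6)
bar 10: v0=E3 v1=E4 (P8)
  R4 @ bar2.0: B2/F3 TT untreated
  R4 @ bar7.0: D3/E4 M2 untreated
  R4 @ bar8.0: B2/F3 TT untreated
  R7 @ bar8.0: E4->F3 leap 11st
  R7 @ bar9.0: F3->B3 leap 6st
  R2 @ bar10.0: D3/B3 M6 -> E3/E4 P8 similar

No (6 violations)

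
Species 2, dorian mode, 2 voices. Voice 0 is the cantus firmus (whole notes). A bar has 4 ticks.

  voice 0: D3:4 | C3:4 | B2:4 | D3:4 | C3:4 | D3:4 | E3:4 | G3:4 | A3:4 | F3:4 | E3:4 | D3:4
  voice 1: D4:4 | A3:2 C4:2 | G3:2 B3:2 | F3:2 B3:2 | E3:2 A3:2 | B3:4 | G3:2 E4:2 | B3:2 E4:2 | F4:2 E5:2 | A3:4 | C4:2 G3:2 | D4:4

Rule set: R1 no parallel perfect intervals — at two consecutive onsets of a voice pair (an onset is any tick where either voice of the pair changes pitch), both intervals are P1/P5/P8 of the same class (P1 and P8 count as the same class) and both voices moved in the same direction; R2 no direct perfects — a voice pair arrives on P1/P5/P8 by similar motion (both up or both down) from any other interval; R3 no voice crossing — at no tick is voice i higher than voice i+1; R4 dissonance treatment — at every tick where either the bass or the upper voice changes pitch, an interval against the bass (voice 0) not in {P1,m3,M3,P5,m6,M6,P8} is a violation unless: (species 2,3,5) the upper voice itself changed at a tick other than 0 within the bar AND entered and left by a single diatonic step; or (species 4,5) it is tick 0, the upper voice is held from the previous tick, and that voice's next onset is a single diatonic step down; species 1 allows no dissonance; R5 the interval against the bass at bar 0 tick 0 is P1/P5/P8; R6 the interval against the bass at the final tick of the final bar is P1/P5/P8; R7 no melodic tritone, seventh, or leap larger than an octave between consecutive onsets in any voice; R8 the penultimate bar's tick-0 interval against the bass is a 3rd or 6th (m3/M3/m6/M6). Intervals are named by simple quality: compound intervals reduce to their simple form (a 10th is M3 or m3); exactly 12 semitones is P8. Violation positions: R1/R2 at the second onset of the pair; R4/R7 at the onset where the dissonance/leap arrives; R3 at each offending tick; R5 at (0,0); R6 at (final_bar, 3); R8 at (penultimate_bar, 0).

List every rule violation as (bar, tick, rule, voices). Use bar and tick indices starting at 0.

(3, 0, R7, (1,))
(3, 2, R7, (1,))
(8, 2, R7, (1,))
(9, 0, R7, (1,))

bar 0: v0=D3 v1=D4 downbeat P8
bar 1: v0=C3 v1=A3 downbeat M6
bar 2: v0=B2 v1=G3 downbeat m6
bar 3: v0=D3 v1=F3 downbeat m3
bar 4: v0=C3 v1=E3 downbeat M3
bar 5: v0=D3 v1=B3 downbeat M6
bar 6: v0=E3 v1=G3 downbeat m3
bar 7: v0=G3 v1=B3 downbeat M3
bar 8: v0=A3 v1=F4 downbeat m6
bar 9: v0=F3 v1=A3 downbeat M3
bar 10: v0=E3 v1=C4 downbeat m6
bar 11: v0=D3 v1=D4 downbeat P8
  -> R7 @ bar 3 tick 0 v(1,): B3->F3 leap 6st
  -> R7 @ bar 3 tick 2 v(1,): F3->B3 leap 6st
  -> R7 @ bar 8 tick 2 v(1,): F4->E5 leap 11st
  -> R7 @ bar 9 tick 0 v(1,): E5->A3 leap 19st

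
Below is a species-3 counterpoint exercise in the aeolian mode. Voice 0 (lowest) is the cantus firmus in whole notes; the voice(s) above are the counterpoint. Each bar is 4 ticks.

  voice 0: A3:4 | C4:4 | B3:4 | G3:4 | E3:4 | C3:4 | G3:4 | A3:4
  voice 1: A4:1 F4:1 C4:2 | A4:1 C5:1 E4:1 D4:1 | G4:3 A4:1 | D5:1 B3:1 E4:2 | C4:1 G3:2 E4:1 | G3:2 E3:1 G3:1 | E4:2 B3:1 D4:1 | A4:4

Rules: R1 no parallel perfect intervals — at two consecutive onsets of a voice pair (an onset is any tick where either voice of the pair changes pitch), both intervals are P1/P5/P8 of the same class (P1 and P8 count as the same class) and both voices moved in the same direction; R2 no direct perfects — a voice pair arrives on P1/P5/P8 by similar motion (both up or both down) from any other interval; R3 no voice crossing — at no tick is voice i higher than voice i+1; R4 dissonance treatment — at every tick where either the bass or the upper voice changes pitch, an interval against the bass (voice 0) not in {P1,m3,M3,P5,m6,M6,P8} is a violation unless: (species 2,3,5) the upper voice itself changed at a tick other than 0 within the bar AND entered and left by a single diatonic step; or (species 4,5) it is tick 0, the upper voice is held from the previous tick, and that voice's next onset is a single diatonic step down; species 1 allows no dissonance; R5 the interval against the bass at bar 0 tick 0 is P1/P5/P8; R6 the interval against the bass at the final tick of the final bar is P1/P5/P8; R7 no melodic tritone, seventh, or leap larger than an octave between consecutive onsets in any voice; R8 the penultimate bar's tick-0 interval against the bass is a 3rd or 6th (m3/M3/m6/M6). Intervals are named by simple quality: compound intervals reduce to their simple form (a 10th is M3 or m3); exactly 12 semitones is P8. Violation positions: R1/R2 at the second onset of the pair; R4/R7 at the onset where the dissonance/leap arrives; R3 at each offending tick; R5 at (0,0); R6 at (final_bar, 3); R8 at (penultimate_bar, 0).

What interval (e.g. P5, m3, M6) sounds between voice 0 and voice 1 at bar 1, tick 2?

M3

voice 0=C4 voice 1=E4 -> M3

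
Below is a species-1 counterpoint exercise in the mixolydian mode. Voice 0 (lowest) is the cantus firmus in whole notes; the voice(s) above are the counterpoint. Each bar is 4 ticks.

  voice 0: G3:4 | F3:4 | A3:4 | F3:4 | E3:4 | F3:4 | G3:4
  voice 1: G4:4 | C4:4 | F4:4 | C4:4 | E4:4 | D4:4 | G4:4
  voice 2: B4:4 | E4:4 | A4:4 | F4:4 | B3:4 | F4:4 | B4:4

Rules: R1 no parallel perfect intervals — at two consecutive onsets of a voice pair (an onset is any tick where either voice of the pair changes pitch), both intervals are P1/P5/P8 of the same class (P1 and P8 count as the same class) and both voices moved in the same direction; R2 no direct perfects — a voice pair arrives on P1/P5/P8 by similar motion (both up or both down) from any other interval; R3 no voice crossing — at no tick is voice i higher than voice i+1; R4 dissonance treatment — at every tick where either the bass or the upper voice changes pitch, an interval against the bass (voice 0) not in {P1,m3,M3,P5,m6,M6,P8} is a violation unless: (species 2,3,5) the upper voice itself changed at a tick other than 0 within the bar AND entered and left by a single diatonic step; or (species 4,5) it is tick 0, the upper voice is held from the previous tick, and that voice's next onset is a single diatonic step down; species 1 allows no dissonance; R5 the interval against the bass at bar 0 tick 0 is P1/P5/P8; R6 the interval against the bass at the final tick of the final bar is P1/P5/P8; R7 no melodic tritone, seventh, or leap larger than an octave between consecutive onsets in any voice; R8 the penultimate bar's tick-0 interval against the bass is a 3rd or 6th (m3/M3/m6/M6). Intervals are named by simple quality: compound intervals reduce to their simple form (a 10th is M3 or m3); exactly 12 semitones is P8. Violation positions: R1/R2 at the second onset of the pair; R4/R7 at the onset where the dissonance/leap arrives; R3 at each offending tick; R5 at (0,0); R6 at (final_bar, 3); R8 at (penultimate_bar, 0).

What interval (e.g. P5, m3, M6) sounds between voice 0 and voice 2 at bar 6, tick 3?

M3

voice 0=G3 voice 2=B4 -> M3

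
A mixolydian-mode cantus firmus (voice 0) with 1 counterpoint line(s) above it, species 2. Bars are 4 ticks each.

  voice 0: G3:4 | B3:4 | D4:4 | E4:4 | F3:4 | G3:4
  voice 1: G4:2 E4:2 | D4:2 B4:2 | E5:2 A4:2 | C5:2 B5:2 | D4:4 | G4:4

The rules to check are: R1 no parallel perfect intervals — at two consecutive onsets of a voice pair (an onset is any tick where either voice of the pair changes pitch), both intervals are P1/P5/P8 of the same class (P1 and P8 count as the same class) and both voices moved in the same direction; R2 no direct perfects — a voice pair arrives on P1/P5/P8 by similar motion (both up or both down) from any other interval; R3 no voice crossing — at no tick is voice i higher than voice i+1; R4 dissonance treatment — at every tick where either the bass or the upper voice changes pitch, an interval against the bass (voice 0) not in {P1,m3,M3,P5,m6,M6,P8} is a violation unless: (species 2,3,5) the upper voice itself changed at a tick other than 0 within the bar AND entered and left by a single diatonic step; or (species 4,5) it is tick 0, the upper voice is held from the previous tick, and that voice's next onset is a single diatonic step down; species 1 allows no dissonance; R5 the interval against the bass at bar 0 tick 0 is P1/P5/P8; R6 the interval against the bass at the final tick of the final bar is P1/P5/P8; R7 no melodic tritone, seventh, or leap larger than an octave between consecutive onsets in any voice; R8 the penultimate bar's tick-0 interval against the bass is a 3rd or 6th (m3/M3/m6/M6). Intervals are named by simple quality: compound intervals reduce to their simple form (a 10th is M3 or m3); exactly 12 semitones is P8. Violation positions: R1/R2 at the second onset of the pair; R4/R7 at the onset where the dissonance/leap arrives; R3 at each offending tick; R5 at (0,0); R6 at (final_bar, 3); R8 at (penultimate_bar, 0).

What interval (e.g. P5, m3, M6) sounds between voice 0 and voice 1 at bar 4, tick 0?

voice 0=F3 voice 1=D4 -> M6

M6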